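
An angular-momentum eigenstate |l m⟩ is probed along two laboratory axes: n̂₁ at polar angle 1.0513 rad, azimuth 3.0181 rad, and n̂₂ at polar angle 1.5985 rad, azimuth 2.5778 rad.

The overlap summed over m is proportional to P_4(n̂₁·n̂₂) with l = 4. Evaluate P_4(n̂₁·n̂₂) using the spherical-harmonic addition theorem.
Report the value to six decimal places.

Expand P_4 via completeness: Σ_{m} conj(Y_{4,m}) at Ω₁ times Y_{4,m} at Ω₂ —
  [-4]  conj(Y_{4,-4})(Ω₁) = +0.221244-0.119140i ; Y_{4,-4}(Ω₂) = -0.279335+0.342355i ; Δ = -0.021013+0.109024i
  [-3]  conj(Y_{4,-3})(Ω₁) = -0.378888+0.147165i ; Y_{4,-3}(Ω₂) = -0.004166+0.034380i ; Δ = -0.003481-0.013639i
  [-2]  conj(Y_{4,-2})(Ω₁) = +0.177257-0.044692i ; Y_{4,-2}(Ω₂) = -0.142578-0.300348i ; Δ = -0.038696-0.046867i
  [-1]  conj(Y_{4,-1})(Ω₁) = +0.257923-0.032015i ; Y_{4,-1}(Ω₂) = -0.033157-0.020963i ; Δ = -0.009223-0.004345i
  [+0]  conj(Y_{4,0})(Ω₁) = -0.239896-0.000000i ; Y_{4,0}(Ω₂) = +0.314924+0.000000i ; Δ = -0.075549-0.000000i
  [+1]  conj(Y_{4,1})(Ω₁) = -0.257923-0.032015i ; Y_{4,1}(Ω₂) = +0.033157-0.020963i ; Δ = -0.009223+0.004345i
  [+2]  conj(Y_{4,2})(Ω₁) = +0.177257+0.044692i ; Y_{4,2}(Ω₂) = -0.142578+0.300348i ; Δ = -0.038696+0.046867i
  [+3]  conj(Y_{4,3})(Ω₁) = +0.378888+0.147165i ; Y_{4,3}(Ω₂) = +0.004166+0.034380i ; Δ = -0.003481+0.013639i
  [+4]  conj(Y_{4,4})(Ω₁) = +0.221244+0.119140i ; Y_{4,4}(Ω₂) = -0.279335-0.342355i ; Δ = -0.021013-0.109024i
Σ over m = -0.220376+0.000000i; ×(4π/9) → -0.307703+0.000000i. Real part: -0.307703

-0.307703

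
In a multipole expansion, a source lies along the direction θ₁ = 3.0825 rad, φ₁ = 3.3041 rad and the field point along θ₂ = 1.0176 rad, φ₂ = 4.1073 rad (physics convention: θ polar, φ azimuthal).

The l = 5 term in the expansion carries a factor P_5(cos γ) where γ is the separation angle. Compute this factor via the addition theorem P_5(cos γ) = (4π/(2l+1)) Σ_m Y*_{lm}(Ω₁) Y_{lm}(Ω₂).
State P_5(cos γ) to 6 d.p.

-0.112636

Addition theorem: P_5(cos γ) = (4π/11) Σ_m Y*_{lm}(Ω₁) Y_{lm}(Ω₂), m = −5…5:
  m=-5: -0.000000-0.000000i × -0.023985-0.205575i = -0.000000+0.000000i  (running Σ = -0.000000+0.000000i)
  m=-4: -0.000014-0.000011i × -0.303518+0.266871i = +0.000007-0.000001i  (running Σ = +0.000007-0.000000i)
  m=-3: -0.000502-0.000266i × +0.306926+0.076566i = -0.000134-0.000120i  (running Σ = -0.000126-0.000121i)
  m=-2: -0.011125-0.003749i × +0.039086+0.103646i = -0.000046-0.001300i  (running Σ = -0.000173-0.001420i)
  m=-1: -0.147510-0.024185i × +0.196006-0.283395i = -0.035767+0.037063i  (running Σ = -0.035939+0.035643i)
  m=0: -0.911256-0.000000i × +0.029319+0.000000i = -0.026717-0.000000i  (running Σ = -0.062657+0.035643i)
  m=1: +0.147510-0.024185i × -0.196006-0.283395i = -0.035767-0.037063i  (running Σ = -0.098423-0.001420i)
  m=2: -0.011125+0.003749i × +0.039086-0.103646i = -0.000046+0.001300i  (running Σ = -0.098470-0.000121i)
  m=3: +0.000502-0.000266i × -0.306926+0.076566i = -0.000134+0.000120i  (running Σ = -0.098603-0.000000i)
  m=4: -0.000014+0.000011i × -0.303518-0.266871i = +0.000007+0.000001i  (running Σ = -0.098596+0.000000i)
  m=5: +0.000000-0.000000i × +0.023985-0.205575i = -0.000000-0.000000i  (running Σ = -0.098596-0.000000i)
Σ over m = -0.098596-0.000000i; ×(4π/11) → -0.112636-0.000000i. Real part: -0.112636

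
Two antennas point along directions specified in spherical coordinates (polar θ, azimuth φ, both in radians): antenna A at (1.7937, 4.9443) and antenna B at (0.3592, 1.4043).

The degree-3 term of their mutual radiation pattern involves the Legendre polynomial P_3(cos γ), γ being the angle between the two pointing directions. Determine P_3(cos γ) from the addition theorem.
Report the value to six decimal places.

Addition theorem: P_3(cos γ) = (4π/7) Σ_m Y*_{lm}(Ω₁) Y_{lm}(Ω₂), m = −3…3:
  m=-3: (-0.248058, 0.297068) × (-0.008681, 0.015909) = (-0.002573, -0.006525)  (running Σ = (-0.002573, -0.006525))
  m=-2: (0.192180, 0.096132) × (-0.111733, -0.038645) = (-0.017758, -0.018168)  (running Σ = (-0.020331, -0.024693))
  m=-1: (-0.054741, 0.231795) × (0.063678, -0.378919) = (0.084346, 0.035503)  (running Σ = (0.064015, 0.010810))
  m=0: (0.227329, -0.000000) × (0.482867, 0.000000) = (0.109770, 0.000000)  (running Σ = (0.173785, 0.010810))
  m=1: (0.054741, 0.231795) × (-0.063678, -0.378919) = (0.084346, -0.035503)  (running Σ = (0.258131, -0.024693))
  m=2: (0.192180, -0.096132) × (-0.111733, 0.038645) = (-0.017758, 0.018168)  (running Σ = (0.240373, -0.006525))
  m=3: (0.248058, 0.297068) × (0.008681, 0.015909) = (-0.002573, 0.006525)  (running Σ = (0.237800, 0.000000))
Σ over m = (0.237800, 0.000000); ×(4π/7) → (0.426898, 0.000000). Real part: 0.426898

0.426898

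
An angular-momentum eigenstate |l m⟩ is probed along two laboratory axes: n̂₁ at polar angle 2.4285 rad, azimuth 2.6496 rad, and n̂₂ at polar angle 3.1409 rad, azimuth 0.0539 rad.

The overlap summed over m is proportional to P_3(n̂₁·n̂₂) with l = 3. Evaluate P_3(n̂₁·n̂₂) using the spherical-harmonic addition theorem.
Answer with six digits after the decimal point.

-0.053923

Addition theorem: P_3(cos γ) = (4π/7) Σ_m Y*_{lm}(Ω₁) Y_{lm}(Ω₂), m = −3…3:
  term(m=-3) = +0.000000+0.000000i   from Y*(Ω₁)=-0.011058+0.116278i, Y(Ω₂)=+0.000000-0.000000i
  term(m=-2) = +0.000000-0.000000i   from Y*(Ω₁)=-0.183161+0.275452i, Y(Ω₂)=-0.000000+0.000000i
  term(m=-1) = -0.000301+0.000183i   from Y*(Ω₁)=-0.346645+0.185784i, Y(Ω₂)=+0.000894-0.000048i
  term(m=+0) = -0.029435+0.000000i   from Y*(Ω₁)=+0.039439-0.000000i, Y(Ω₂)=-0.746352+0.000000i
  term(m=+1) = -0.000301-0.000183i   from Y*(Ω₁)=+0.346645+0.185784i, Y(Ω₂)=-0.000894-0.000048i
  term(m=+2) = +0.000000+0.000000i   from Y*(Ω₁)=-0.183161-0.275452i, Y(Ω₂)=-0.000000-0.000000i
  term(m=+3) = +0.000000-0.000000i   from Y*(Ω₁)=+0.011058+0.116278i, Y(Ω₂)=-0.000000-0.000000i
Σ over m = -0.030037-0.000000i; ×(4π/7) → -0.053923-0.000000i. Real part: -0.053923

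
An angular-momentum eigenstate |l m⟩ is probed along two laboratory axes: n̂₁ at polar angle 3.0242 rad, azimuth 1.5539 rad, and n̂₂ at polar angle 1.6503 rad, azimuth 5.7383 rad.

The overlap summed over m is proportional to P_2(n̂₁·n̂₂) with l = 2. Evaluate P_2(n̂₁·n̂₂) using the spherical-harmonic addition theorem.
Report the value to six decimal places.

Term-by-term m-sum for l=2 (normalisation 4π/5 = 2.513274):
  m=-2: (-0.005296, 0.000179) × (0.177597, 0.340280) = (-0.001001, -0.001770)  (running Σ = (-0.001001, -0.001770))
  m=-1: (-0.001518, -0.089848) × (-0.052305, -0.031701) = (-0.002769, 0.004748)  (running Σ = (-0.003770, 0.002977))
  m=0: (0.617804, -0.000000) × (-0.309424, 0.000000) = (-0.191163, 0.000000)  (running Σ = (-0.194933, 0.002977))
  m=1: (0.001518, -0.089848) × (0.052305, -0.031701) = (-0.002769, -0.004748)  (running Σ = (-0.197702, -0.001770))
  m=2: (-0.005296, -0.000179) × (0.177597, -0.340280) = (-0.001001, 0.001770)  (running Σ = (-0.198704, 0.000000))
Σ over m = (-0.198704, 0.000000); ×(4π/5) → (-0.499397, 0.000000). Real part: -0.499397

-0.499397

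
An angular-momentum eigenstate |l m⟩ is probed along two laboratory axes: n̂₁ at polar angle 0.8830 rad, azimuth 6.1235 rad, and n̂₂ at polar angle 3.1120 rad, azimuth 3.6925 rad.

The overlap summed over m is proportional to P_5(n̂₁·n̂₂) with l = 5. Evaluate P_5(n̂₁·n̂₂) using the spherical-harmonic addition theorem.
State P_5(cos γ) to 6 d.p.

0.274599

Term-by-term m-sum for l=5 (normalisation 4π/11 = 1.142397):
  m=-5: Y*=+0.089187-0.091541i  Y=+0.000000+0.000000i  product +0.000000-0.000000i
  m=-4: Y*=+0.266600-0.197974i  Y=+0.000001+0.000001i  product +0.000000+0.000000i
  m=-3: Y*=+0.372021-0.193232i  Y=+0.000006+0.000071i  product +0.000016+0.000025i
  m=-2: Y*=+0.127482-0.042157i  Y=-0.001339+0.002642i  product -0.000059+0.000393i
  m=-1: Y*=-0.300842+0.048453i  Y=-0.064398+0.039563i  product +0.017457-0.015023i
  m=+0: Y*=-0.221141-0.000000i  Y=-0.929467+0.000000i  product +0.205543+0.000000i
  m=+1: Y*=+0.300842+0.048453i  Y=+0.064398+0.039563i  product +0.017457+0.015023i
  m=+2: Y*=+0.127482+0.042157i  Y=-0.001339-0.002642i  product -0.000059-0.000393i
  m=+3: Y*=-0.372021-0.193232i  Y=-0.000006+0.000071i  product +0.000016-0.000025i
  m=+4: Y*=+0.266600+0.197974i  Y=+0.000001-0.000001i  product +0.000000-0.000000i
  m=+5: Y*=-0.089187-0.091541i  Y=-0.000000+0.000000i  product +0.000000+0.000000i
Accumulated sum +0.240371+0.000000i; after 4π/(2l+1) scaling, +0.274599+0.000000i ⇒ P_5 = 0.274599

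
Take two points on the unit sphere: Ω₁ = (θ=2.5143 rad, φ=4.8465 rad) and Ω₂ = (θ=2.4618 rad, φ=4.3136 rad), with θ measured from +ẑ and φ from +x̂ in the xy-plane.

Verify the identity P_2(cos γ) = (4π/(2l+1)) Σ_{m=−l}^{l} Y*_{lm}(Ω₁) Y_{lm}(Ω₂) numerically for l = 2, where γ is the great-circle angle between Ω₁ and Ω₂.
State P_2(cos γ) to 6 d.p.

Addition theorem: P_2(cos γ) = (4π/5) Σ_m Y*_{lm}(Ω₁) Y_{lm}(Ω₂), m = −2…2:
  m=-2: Y*=-0.12832 - 0.03527j  Y=-0.10662 - 0.10924j  product 0.00983 + 0.01778j
  m=-1: Y*=-0.04909 + 0.36383j  Y=0.14666 - 0.34805j  product 0.11943 + 0.07044j
  m=+0: Y*=0.30481 + 0.00000j  Y=0.25688 + 0.00000j  product 0.07830 + 0.00000j
  m=+1: Y*=0.04909 + 0.36383j  Y=-0.14666 - 0.34805j  product 0.11943 - 0.07044j
  m=+2: Y*=-0.12832 + 0.03527j  Y=-0.10662 + 0.10924j  product 0.00983 - 0.01778j
Σ over m = 0.33682 + 0.00000j; ×(4π/5) → 0.84652 + 0.00000j. Real part: 0.846517

0.846517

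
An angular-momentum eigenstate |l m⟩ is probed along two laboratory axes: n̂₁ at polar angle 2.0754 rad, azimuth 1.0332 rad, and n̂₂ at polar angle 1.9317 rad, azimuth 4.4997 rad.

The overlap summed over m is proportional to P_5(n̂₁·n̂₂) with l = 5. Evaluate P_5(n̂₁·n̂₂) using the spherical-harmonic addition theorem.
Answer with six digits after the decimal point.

Summing Y*_{l m}(θ₁,φ₁)·Y_{l m}(θ₂,φ₂) over m ∈ [−5, 5]; prefactor 4π/(2·5+1) = 1.142397:
  m=-5: Y*=+0.104539-0.214431i  Y=-0.290784+0.161643i  product +0.004263+0.079251i
  m=-4: Y*=+0.228186+0.348598i  Y=-0.261844-0.298521i  product +0.044315-0.159397i
  m=-3: Y*=-0.255862+0.010751i  Y=+0.020628-0.027817i  product -0.004979+0.007339i
  m=-2: Y*=-0.089215+0.165027i  Y=-0.298658-0.135304i  product +0.048973-0.037215i
  m=-1: Y*=-0.161514-0.270921i  Y=+0.026515-0.122780i  product -0.037546+0.012647i
  m=+0: Y*=-0.117628-0.000000i  Y=-0.299448+0.000000i  product +0.035223+0.000000i
  m=+1: Y*=+0.161514-0.270921i  Y=-0.026515-0.122780i  product -0.037546-0.012647i
  m=+2: Y*=-0.089215-0.165027i  Y=-0.298658+0.135304i  product +0.048973+0.037215i
  m=+3: Y*=+0.255862+0.010751i  Y=-0.020628-0.027817i  product -0.004979-0.007339i
  m=+4: Y*=+0.228186-0.348598i  Y=-0.261844+0.298521i  product +0.044315+0.159397i
  m=+5: Y*=-0.104539-0.214431i  Y=+0.290784+0.161643i  product +0.004263-0.079251i
Total Σ_m = +0.145276-0.000000i. Multiply by 1.142397: +0.165962-0.000000i. P_5(cos γ) = 0.165962

0.165962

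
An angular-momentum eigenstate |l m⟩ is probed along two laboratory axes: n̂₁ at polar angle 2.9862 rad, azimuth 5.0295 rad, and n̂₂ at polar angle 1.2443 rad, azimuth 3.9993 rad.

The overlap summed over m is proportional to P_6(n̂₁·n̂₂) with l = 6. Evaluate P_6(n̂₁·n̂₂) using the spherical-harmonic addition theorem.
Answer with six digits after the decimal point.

0.005964

Expand P_6 via completeness: Σ_{m} conj(Y_{6,m}) at Ω₁ times Y_{6,m} at Ω₂ —
  term(m=-6) = +0.000002-0.000000i   from Y*(Ω₁)=+0.000002-0.000006i, Y(Ω₂)=+0.146632+0.316498i
  term(m=-5) = -0.000026+0.000054i   from Y*(Ω₁)=-0.000147-0.000002i, Y(Ω₂)=+0.168277-0.372953i
  term(m=-4) = -0.000042-0.000062i   from Y*(Ω₁)=+0.000593+0.001903i, Y(Ω₂)=-0.036198+0.010772i
  term(m=-3) = -0.006114+0.000312i   from Y*(Ω₁)=+0.015028-0.010716i, Y(Ω₂)=-0.279536-0.178571i
  term(m=-2) = +0.008008-0.015028i   from Y*(Ω₁)=-0.093442-0.068736i, Y(Ω₂)=+0.021155+0.145264i
  term(m=-1) = -0.065715-0.109482i   from Y*(Ω₁)=-0.140574+0.428335i, Y(Ω₂)=-0.185291+0.214231i
  term(m=+0) = +0.133944+0.000000i   from Y*(Ω₁)=+0.774882-0.000000i, Y(Ω₂)=+0.172857+0.000000i
  term(m=+1) = -0.065715+0.109482i   from Y*(Ω₁)=+0.140574+0.428335i, Y(Ω₂)=+0.185291+0.214231i
  term(m=+2) = +0.008008+0.015028i   from Y*(Ω₁)=-0.093442+0.068736i, Y(Ω₂)=+0.021155-0.145264i
  term(m=+3) = -0.006114-0.000312i   from Y*(Ω₁)=-0.015028-0.010716i, Y(Ω₂)=+0.279536-0.178571i
  term(m=+4) = -0.000042+0.000062i   from Y*(Ω₁)=+0.000593-0.001903i, Y(Ω₂)=-0.036198-0.010772i
  term(m=+5) = -0.000026-0.000054i   from Y*(Ω₁)=+0.000147-0.000002i, Y(Ω₂)=-0.168277-0.372953i
  term(m=+6) = +0.000002+0.000000i   from Y*(Ω₁)=+0.000002+0.000006i, Y(Ω₂)=+0.146632-0.316498i
Total Σ_m = +0.006170+0.000000i. Multiply by 0.966644: +0.005964+0.000000i. P_6(cos γ) = 0.005964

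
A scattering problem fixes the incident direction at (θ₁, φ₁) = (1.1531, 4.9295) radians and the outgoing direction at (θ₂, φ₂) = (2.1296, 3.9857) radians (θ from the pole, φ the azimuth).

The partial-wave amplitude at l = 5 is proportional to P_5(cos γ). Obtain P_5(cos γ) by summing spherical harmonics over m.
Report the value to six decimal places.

Expand P_5 via completeness: Σ_{m} conj(Y_{5,m}) at Ω₁ times Y_{5,m} at Ω₂ —
  m=-5: (0.261916, -0.138106) × (0.096055, -0.179284) = (0.000398, -0.060223)  (running Σ = (0.000398, -0.060223))
  m=-4: (0.268458, 0.317207) × (0.391138, -0.093580) = (0.134688, 0.098949)  (running Σ = (0.135086, 0.038726))
  m=-3: (-0.077034, 0.101054) × (0.264540, 0.184605) = (-0.039034, 0.012512)  (running Σ = (0.096053, 0.051238))
  m=-2: (0.263828, 0.122348) × (-0.011862, -0.100559) = (0.009174, -0.027982)  (running Σ = (0.105226, 0.023256))
  m=-1: (-0.046358, 0.210156) × (0.230224, -0.258978) = (0.043753, 0.060389)  (running Σ = (0.148979, 0.083645))
  m=0: (0.246080, -0.000000) × (-0.018706, 0.000000) = (-0.004603, 0.000000)  (running Σ = (0.144376, 0.083645))
  m=1: (0.046358, 0.210156) × (-0.230224, -0.258978) = (0.043753, -0.060389)  (running Σ = (0.188129, 0.023256))
  m=2: (0.263828, -0.122348) × (-0.011862, 0.100559) = (0.009174, 0.027982)  (running Σ = (0.197303, 0.051238))
  m=3: (0.077034, 0.101054) × (-0.264540, 0.184605) = (-0.039034, -0.012512)  (running Σ = (0.158269, 0.038726))
  m=4: (0.268458, -0.317207) × (0.391138, 0.093580) = (0.134688, -0.098949)  (running Σ = (0.292957, -0.060223))
  m=5: (-0.261916, -0.138106) × (-0.096055, -0.179284) = (0.000398, 0.060223)  (running Σ = (0.293356, 0.000000))
Total Σ_m = (0.293356, 0.000000). Multiply by 1.142397: (0.335129, 0.000000). P_5(cos γ) = 0.335129

0.335129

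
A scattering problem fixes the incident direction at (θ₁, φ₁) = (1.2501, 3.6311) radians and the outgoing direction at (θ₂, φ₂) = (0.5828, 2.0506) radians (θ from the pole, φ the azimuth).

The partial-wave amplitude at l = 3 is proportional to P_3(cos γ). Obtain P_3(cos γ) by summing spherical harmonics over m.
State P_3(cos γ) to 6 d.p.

-0.344189

Term-by-term m-sum for l=3 (normalisation 4π/7 = 1.795196):
  term(m=-3) = 0.00072 - 0.02479j   from Y*(Ω₁)=-0.03641 - 0.35474j, Y(Ω₂)=0.06895 + 0.00911j
  term(m=-2) = -0.07498 - 0.00146j   from Y*(Ω₁)=0.16185 + 0.24081j, Y(Ω₂)=-0.14831 + 0.21167j
  term(m=-1) = 0.00066 - 0.06822j   from Y*(Ω₁)=0.13620 + 0.07256j, Y(Ω₂)=-0.20407 - 0.39217j
  term(m=+0) = -0.04454 + 0.00000j   from Y*(Ω₁)=-0.29446 + 0.00000j, Y(Ω₂)=0.15127 + 0.00000j
  term(m=+1) = 0.00066 + 0.06822j   from Y*(Ω₁)=-0.13620 + 0.07256j, Y(Ω₂)=0.20407 - 0.39217j
  term(m=+2) = -0.07498 + 0.00146j   from Y*(Ω₁)=0.16185 - 0.24081j, Y(Ω₂)=-0.14831 - 0.21167j
  term(m=+3) = 0.00072 + 0.02479j   from Y*(Ω₁)=0.03641 - 0.35474j, Y(Ω₂)=-0.06895 + 0.00911j
Σ over m = -0.19173 - 0.00000j; ×(4π/7) → -0.34419 - 0.00000j. Real part: -0.344189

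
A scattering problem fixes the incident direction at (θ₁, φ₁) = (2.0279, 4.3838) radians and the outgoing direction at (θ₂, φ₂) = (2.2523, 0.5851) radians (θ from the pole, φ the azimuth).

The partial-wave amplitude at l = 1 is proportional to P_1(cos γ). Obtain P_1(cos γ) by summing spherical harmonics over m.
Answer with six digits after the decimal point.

-0.273740

Term-by-term m-sum for l=1 (normalisation 4π/3 = 4.188790):
  term(m=-1) = -0.065863-0.050812i   from Y*(Ω₁)=-0.100047-0.293437i, Y(Ω₂)=+0.223687-0.148188i
  term(m=+0) = +0.066376+0.000000i   from Y*(Ω₁)=-0.215645-0.000000i, Y(Ω₂)=-0.307801+0.000000i
  term(m=+1) = -0.065863+0.050812i   from Y*(Ω₁)=+0.100047-0.293437i, Y(Ω₂)=-0.223687-0.148188i
Accumulated sum -0.065351+0.000000i; after 4π/(2l+1) scaling, -0.273740+0.000000i ⇒ P_1 = -0.273740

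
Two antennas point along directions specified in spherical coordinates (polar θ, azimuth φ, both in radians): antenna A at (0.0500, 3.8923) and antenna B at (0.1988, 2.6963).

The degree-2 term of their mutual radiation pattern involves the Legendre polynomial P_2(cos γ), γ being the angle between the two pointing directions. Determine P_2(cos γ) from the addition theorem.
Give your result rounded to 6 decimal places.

Addition theorem: P_2(cos γ) = (4π/5) Σ_m Y*_{lm}(Ω₁) Y_{lm}(Ω₂), m = −2…2:
  m=-2: (0.000067, 0.000963) × (0.009476, 0.011713) = (-0.000011, 0.000010)  (running Σ = (-0.000011, 0.000010))
  m=-1: (-0.028198, -0.026306) × (-0.134983, -0.064422) = (0.002111, 0.005367)  (running Σ = (0.002101, 0.005377))
  m=0: (0.628420, -0.000000) × (0.593879, 0.000000) = (0.373205, 0.000000)  (running Σ = (0.375306, 0.005377))
  m=1: (0.028198, -0.026306) × (0.134983, -0.064422) = (0.002111, -0.005367)  (running Σ = (0.377418, 0.000010))
  m=2: (0.000067, -0.000963) × (0.009476, -0.011713) = (-0.000011, -0.000010)  (running Σ = (0.377407, -0.000000))
Accumulated sum (0.377407, -0.000000); after 4π/(2l+1) scaling, (0.948527, -0.000000) ⇒ P_2 = 0.948527

0.948527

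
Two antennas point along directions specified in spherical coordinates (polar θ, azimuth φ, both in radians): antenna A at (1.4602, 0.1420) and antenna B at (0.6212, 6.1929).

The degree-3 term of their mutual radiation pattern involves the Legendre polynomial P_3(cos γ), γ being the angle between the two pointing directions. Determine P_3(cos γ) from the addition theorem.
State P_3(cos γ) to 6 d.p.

Term-by-term m-sum for l=3 (normalisation 4π/7 = 1.795196):
  [-3]  conj(Y_{3,-3})(Ω₁) = +0.373014+0.169269i ; Y_{3,-3}(Ω₂) = +0.079256+0.022008i ; Δ = +0.025838+0.021625i
  [-2]  conj(Y_{3,-2})(Ω₁) = +0.106960+0.031221i ; Y_{3,-2}(Ω₂) = +0.276934+0.050557i ; Δ = +0.028042+0.014054i
  [-1]  conj(Y_{3,-1})(Ω₁) = -0.298605-0.042689i ; Y_{3,-1}(Ω₂) = +0.432038+0.039113i ; Δ = -0.127339-0.030123i
  [+0]  conj(Y_{3,0})(Ω₁) = -0.121055-0.000000i ; Y_{3,0}(Ω₂) = +0.092954+0.000000i ; Δ = -0.011253-0.000000i
  [+1]  conj(Y_{3,1})(Ω₁) = +0.298605-0.042689i ; Y_{3,1}(Ω₂) = -0.432038+0.039113i ; Δ = -0.127339+0.030123i
  [+2]  conj(Y_{3,2})(Ω₁) = +0.106960-0.031221i ; Y_{3,2}(Ω₂) = +0.276934-0.050557i ; Δ = +0.028042-0.014054i
  [+3]  conj(Y_{3,3})(Ω₁) = -0.373014+0.169269i ; Y_{3,3}(Ω₂) = -0.079256+0.022008i ; Δ = +0.025838-0.021625i
Total Σ_m = -0.158169+0.000000i. Multiply by 1.795196: -0.283945+0.000000i. P_3(cos γ) = -0.283945

-0.283945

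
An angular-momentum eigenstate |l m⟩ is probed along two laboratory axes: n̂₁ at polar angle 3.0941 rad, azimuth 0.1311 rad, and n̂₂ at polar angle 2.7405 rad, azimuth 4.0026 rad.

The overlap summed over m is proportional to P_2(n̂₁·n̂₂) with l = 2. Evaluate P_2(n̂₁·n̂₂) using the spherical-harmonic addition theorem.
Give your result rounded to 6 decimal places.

Addition theorem: P_2(cos γ) = (4π/5) Σ_m Y*_{lm}(Ω₁) Y_{lm}(Ω₂), m = −2…2:
  [-2]  conj(Y_{2,-2})(Ω₁) = +0.000841+0.000226i ; Y_{2,-2}(Ω₂) = -0.008870-0.058208i ; Δ = +0.000006-0.000051i
  [-1]  conj(Y_{2,-1})(Ω₁) = -0.036321-0.004789i ; Y_{2,-1}(Ω₂) = +0.180959-0.210623i ; Δ = -0.007581+0.006783i
  [+0]  conj(Y_{2,0})(Ω₁) = +0.628651-0.000000i ; Y_{2,0}(Ω₂) = +0.486556+0.000000i ; Δ = +0.305874+0.000000i
  [+1]  conj(Y_{2,1})(Ω₁) = +0.036321-0.004789i ; Y_{2,1}(Ω₂) = -0.180959-0.210623i ; Δ = -0.007581-0.006783i
  [+2]  conj(Y_{2,2})(Ω₁) = +0.000841-0.000226i ; Y_{2,2}(Ω₂) = -0.008870+0.058208i ; Δ = +0.000006+0.000051i
Σ over m = +0.290723-0.000000i; ×(4π/5) → +0.730666-0.000000i. Real part: 0.730666

0.730666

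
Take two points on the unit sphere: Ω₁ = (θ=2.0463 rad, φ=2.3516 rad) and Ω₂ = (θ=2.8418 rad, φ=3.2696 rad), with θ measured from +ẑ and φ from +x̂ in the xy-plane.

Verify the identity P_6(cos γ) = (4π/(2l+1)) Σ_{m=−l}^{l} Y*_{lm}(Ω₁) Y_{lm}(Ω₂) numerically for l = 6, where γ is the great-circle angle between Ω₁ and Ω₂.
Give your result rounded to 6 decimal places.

0.179575

Addition theorem: P_6(cos γ) = (4π/13) Σ_m Y*_{lm}(Ω₁) Y_{lm}(Ω₂), m = −6…6:
  m=-6: +0.006576+0.238479i × +0.000231-0.000223i = +0.000055+0.000054i  (running Σ = +0.000055+0.000054i)
  m=-5: -0.293909+0.307732i × +0.002881-0.002145i = -0.000187+0.001517i  (running Σ = -0.000132+0.001570i)
  m=-4: -0.290905+0.005347i × +0.021388-0.012021i = -0.006158+0.003611i  (running Σ = -0.006290+0.005182i)
  m=-3: +0.104356+0.101518i × +0.104636-0.042282i = +0.015212+0.006210i  (running Σ = +0.008922+0.011392i)
  m=-2: +0.003129+0.340554i × +0.331534-0.086782i = +0.030592+0.112634i  (running Σ = +0.039514+0.124026i)
  m=-1: +0.019151-0.019328i × +0.589267-0.075845i = +0.009819-0.012842i  (running Σ = +0.049333+0.111184i)
  m=0: +0.336685-0.000000i × +0.258718+0.000000i = +0.087106+0.000000i  (running Σ = +0.136439+0.111184i)
  m=1: -0.019151-0.019328i × -0.589267-0.075845i = +0.009819+0.012842i  (running Σ = +0.146258+0.124026i)
  m=2: +0.003129-0.340554i × +0.331534+0.086782i = +0.030592-0.112634i  (running Σ = +0.176850+0.011392i)
  m=3: -0.104356+0.101518i × -0.104636-0.042282i = +0.015212-0.006210i  (running Σ = +0.192062+0.005182i)
  m=4: -0.290905-0.005347i × +0.021388+0.012021i = -0.006158-0.003611i  (running Σ = +0.185904+0.001570i)
  m=5: +0.293909+0.307732i × -0.002881-0.002145i = -0.000187-0.001517i  (running Σ = +0.185717+0.000054i)
  m=6: +0.006576-0.238479i × +0.000231+0.000223i = +0.000055-0.000054i  (running Σ = +0.185772+0.000000i)
Total Σ_m = +0.185772+0.000000i. Multiply by 0.966644: +0.179575+0.000000i. P_6(cos γ) = 0.179575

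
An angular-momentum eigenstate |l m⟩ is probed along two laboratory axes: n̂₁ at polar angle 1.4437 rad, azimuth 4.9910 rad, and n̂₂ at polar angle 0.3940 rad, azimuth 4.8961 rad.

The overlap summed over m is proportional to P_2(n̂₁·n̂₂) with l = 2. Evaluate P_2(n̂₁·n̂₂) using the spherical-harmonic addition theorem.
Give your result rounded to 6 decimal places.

-0.130801

Expand P_2 via completeness: Σ_{m} conj(Y_{2,m}) at Ω₁ times Y_{2,m} at Ω₂ —
  term(m=-2) = 0.02125 + 0.00408j   from Y*(Ω₁)=-0.32257 - 0.20099j, Y(Ω₂)=-0.05313 + 0.02045j
  term(m=-1) = 0.02648 + 0.00252j   from Y*(Ω₁)=0.02671 - 0.09339j, Y(Ω₂)=0.05003 + 0.26924j
  term(m=+0) = -0.14750 + 0.00000j   from Y*(Ω₁)=-0.30019 + 0.00000j, Y(Ω₂)=0.49135 + 0.00000j
  term(m=+1) = 0.02648 - 0.00252j   from Y*(Ω₁)=-0.02671 - 0.09339j, Y(Ω₂)=-0.05003 + 0.26924j
  term(m=+2) = 0.02125 - 0.00408j   from Y*(Ω₁)=-0.32257 + 0.20099j, Y(Ω₂)=-0.05313 - 0.02045j
Accumulated sum -0.05204 + 0.00000j; after 4π/(2l+1) scaling, -0.13080 + 0.00000j ⇒ P_2 = -0.130801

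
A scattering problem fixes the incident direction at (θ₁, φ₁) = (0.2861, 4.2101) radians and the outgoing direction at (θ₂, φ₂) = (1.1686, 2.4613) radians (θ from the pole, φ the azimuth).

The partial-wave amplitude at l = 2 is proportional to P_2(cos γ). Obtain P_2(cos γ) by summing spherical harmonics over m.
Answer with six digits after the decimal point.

Expand P_2 via completeness: Σ_{m} conj(Y_{2,m}) at Ω₁ times Y_{2,m} at Ω₂ —
  [-2]  conj(Y_{2,-2})(Ω₁) = -0.016503+0.025963i ; Y_{2,-2}(Ω₂) = +0.068252+0.319887i ; Δ = -0.009432-0.003507i
  [-1]  conj(Y_{2,-1})(Ω₁) = -0.100697-0.183326i ; Y_{2,-1}(Ω₂) = -0.216328-0.175041i ; Δ = -0.010306+0.057285i
  [+0]  conj(Y_{2,0})(Ω₁) = +0.555426-0.000000i ; Y_{2,0}(Ω₂) = -0.170413+0.000000i ; Δ = -0.094652+0.000000i
  [+1]  conj(Y_{2,1})(Ω₁) = +0.100697-0.183326i ; Y_{2,1}(Ω₂) = +0.216328-0.175041i ; Δ = -0.010306-0.057285i
  [+2]  conj(Y_{2,2})(Ω₁) = -0.016503-0.025963i ; Y_{2,2}(Ω₂) = +0.068252-0.319887i ; Δ = -0.009432+0.003507i
Accumulated sum -0.134127+0.000000i; after 4π/(2l+1) scaling, -0.337099+0.000000i ⇒ P_2 = -0.337099

-0.337099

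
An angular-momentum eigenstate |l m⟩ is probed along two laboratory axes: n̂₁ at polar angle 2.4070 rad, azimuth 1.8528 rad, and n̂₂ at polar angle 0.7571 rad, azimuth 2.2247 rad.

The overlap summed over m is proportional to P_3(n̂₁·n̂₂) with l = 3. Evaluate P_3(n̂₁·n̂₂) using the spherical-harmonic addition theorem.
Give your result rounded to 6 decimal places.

Expand P_3 via completeness: Σ_{m} conj(Y_{3,m}) at Ω₁ times Y_{3,m} at Ω₂ —
  m=-3: (0.094064, -0.083300) × (0.124976, -0.051506) = (0.007465, -0.015255)  (running Σ = (0.007465, -0.015255))
  m=-2: (0.287970, 0.182154) × (-0.091092, 0.338349) = (-0.087863, 0.080841)  (running Σ = (-0.080398, 0.065586))
  m=-1: (-0.105710, 0.364863) × (-0.221623, -0.289180) = (0.128939, -0.050293)  (running Σ = (0.048541, 0.015293))
  m=0: (0.068240, -0.000000) × (-0.097261, 0.000000) = (-0.006637, 0.000000)  (running Σ = (0.041904, 0.015293))
  m=1: (0.105710, 0.364863) × (0.221623, -0.289180) = (0.128939, 0.050293)  (running Σ = (0.170843, 0.065586))
  m=2: (0.287970, -0.182154) × (-0.091092, -0.338349) = (-0.087863, -0.080841)  (running Σ = (0.082979, -0.015255))
  m=3: (-0.094064, -0.083300) × (-0.124976, -0.051506) = (0.007465, 0.015255)  (running Σ = (0.090445, -0.000000))
Σ over m = (0.090445, -0.000000); ×(4π/7) → (0.162366, -0.000000). Real part: 0.162366

0.162366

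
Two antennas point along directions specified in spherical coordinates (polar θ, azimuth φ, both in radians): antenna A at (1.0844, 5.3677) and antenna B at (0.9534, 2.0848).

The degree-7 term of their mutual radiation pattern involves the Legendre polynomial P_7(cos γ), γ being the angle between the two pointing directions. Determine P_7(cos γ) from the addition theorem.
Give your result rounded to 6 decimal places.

-0.093403

Summing Y*_{l m}(θ₁,φ₁)·Y_{l m}(θ₂,φ₂) over m ∈ [−7, 7]; prefactor 4π/(2·7+1) = 0.837758:
  m=-7: Y*=(0.209332, -0.026349)  Y=(-0.052814, -0.107561)  product (-0.013890, -0.021124)
  m=-6: Y*=(0.293722, 0.296600)  Y=(0.317797, 0.018316)  product (0.087911, 0.099638)
  m=-5: Y*=(-0.049061, 0.361308)  Y=(-0.240158, 0.373385)  product (-0.123125, -0.105090)
  m=-4: Y*=(0.028986, -0.016610)  Y=(-0.118843, -0.225396)  product (-0.007189, -0.004559)
  m=-3: Y*=(0.324064, 0.135158)  Y=(-0.183307, -0.005278)  product (-0.058690, -0.026486)
  m=-2: Y*=(0.032465, 0.121952)  Y=(0.180531, -0.299275)  product (0.042358, 0.012300)
  m=-1: Y*=(0.183761, -0.239080)  Y=(-0.020349, -0.036039)  product (-0.012356, -0.001758)
  m=+0: Y*=(0.166539, -0.000000)  Y=(0.351064, 0.000000)  product (0.058466, 0.000000)
  m=+1: Y*=(-0.183761, -0.239080)  Y=(0.020349, -0.036039)  product (-0.012356, 0.001758)
  m=+2: Y*=(0.032465, -0.121952)  Y=(0.180531, 0.299275)  product (0.042358, -0.012300)
  m=+3: Y*=(-0.324064, 0.135158)  Y=(0.183307, -0.005278)  product (-0.058690, 0.026486)
  m=+4: Y*=(0.028986, 0.016610)  Y=(-0.118843, 0.225396)  product (-0.007189, 0.004559)
  m=+5: Y*=(0.049061, 0.361308)  Y=(0.240158, 0.373385)  product (-0.123125, 0.105090)
  m=+6: Y*=(0.293722, -0.296600)  Y=(0.317797, -0.018316)  product (0.087911, -0.099638)
  m=+7: Y*=(-0.209332, -0.026349)  Y=(0.052814, -0.107561)  product (-0.013890, 0.021124)
Σ over m = (-0.111492, 0.000000); ×(4π/15) → (-0.093403, 0.000000). Real part: -0.093403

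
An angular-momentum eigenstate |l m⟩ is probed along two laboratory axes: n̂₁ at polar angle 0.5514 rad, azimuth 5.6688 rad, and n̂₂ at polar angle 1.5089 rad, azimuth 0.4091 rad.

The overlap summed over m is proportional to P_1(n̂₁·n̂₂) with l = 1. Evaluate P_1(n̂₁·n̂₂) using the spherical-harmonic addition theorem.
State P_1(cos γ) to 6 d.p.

0.324791

Summing Y*_{l m}(θ₁,φ₁)·Y_{l m}(θ₂,φ₂) over m ∈ [−1, 1]; prefactor 4π/(2·1+1) = 4.188790:
  m=-1: Y*=+0.147898-0.104337i  Y=+0.316377-0.137169i  product +0.032480-0.053297i
  m=+0: Y*=+0.416188-0.000000i  Y=+0.030223+0.000000i  product +0.012579+0.000000i
  m=+1: Y*=-0.147898-0.104337i  Y=-0.316377-0.137169i  product +0.032480+0.053297i
Accumulated sum +0.077538+0.000000i; after 4π/(2l+1) scaling, +0.324791+0.000000i ⇒ P_1 = 0.324791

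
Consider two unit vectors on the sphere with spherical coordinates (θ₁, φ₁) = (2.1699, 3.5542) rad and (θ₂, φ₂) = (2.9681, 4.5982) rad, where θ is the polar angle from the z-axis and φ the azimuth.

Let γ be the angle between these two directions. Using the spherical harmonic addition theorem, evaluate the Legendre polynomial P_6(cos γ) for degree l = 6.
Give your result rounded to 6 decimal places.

0.101585

Term-by-term m-sum for l=6 (normalisation 4π/13 = 0.966644):
  m=-6: Y*=-0.12051 + 0.09468j  Y=-0.00001 - 0.00001j  product 0.00000 + 0.00000j
  m=-5: Y*=-0.17132 + 0.31946j  Y=0.00014 - 0.00021j  product 0.00004 + 0.00008j
  m=-4: Y*=-0.03298 + 0.41321j  Y=0.00275 + 0.00135j  product -0.00065 + 0.00109j
  m=-3: Y*=0.03367 + 0.09734j  Y=-0.00851 + 0.02385j  product -0.00261 - 0.00003j
  m=-2: Y*=-0.20900 - 0.22635j  Y=-0.13801 - 0.03208j  product 0.02158 + 0.03794j
  m=-1: Y*=-0.21139 - 0.09253j  Y=0.05552 - 0.48413j  product -0.05654 + 0.09720j
  m=+0: Y*=0.25203 + 0.00000j  Y=0.71981 + 0.00000j  product 0.18142 + 0.00000j
  m=+1: Y*=0.21139 - 0.09253j  Y=-0.05552 - 0.48413j  product -0.05654 - 0.09720j
  m=+2: Y*=-0.20900 + 0.22635j  Y=-0.13801 + 0.03208j  product 0.02158 - 0.03794j
  m=+3: Y*=-0.03367 + 0.09734j  Y=0.00851 + 0.02385j  product -0.00261 + 0.00003j
  m=+4: Y*=-0.03298 - 0.41321j  Y=0.00275 - 0.00135j  product -0.00065 - 0.00109j
  m=+5: Y*=0.17132 + 0.31946j  Y=-0.00014 - 0.00021j  product 0.00004 - 0.00008j
  m=+6: Y*=-0.12051 - 0.09468j  Y=-0.00001 + 0.00001j  product 0.00000 - 0.00000j
Σ over m = 0.10509 + 0.00000j; ×(4π/13) → 0.10158 + 0.00000j. Real part: 0.101585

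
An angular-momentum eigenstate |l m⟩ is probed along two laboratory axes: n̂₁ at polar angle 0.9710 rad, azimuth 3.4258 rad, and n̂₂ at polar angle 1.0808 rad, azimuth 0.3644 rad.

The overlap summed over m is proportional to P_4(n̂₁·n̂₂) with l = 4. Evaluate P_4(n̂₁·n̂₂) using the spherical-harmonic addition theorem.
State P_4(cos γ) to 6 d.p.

Addition theorem: P_4(cos γ) = (4π/9) Σ_m Y*_{lm}(Ω₁) Y_{lm}(Ω₂), m = −4…4:
  m=-4: Y*=+0.086387+0.186407i  Y=+0.030296-0.266496i  product +0.052294-0.017374i
  m=-3: Y*=-0.261482-0.299232i  Y=+0.185989-0.359357i  product -0.156164+0.038312i
  m=-2: Y*=+0.236354+0.150967i  Y=+0.106929-0.095462i  product +0.039685-0.006420i
  m=-1: Y*=+0.162836+0.047567i  Y=-0.266072+0.101489i  product -0.048154+0.003870i
  m=+0: Y*=-0.317942-0.000000i  Y=-0.203914+0.000000i  product +0.064833+0.000000i
  m=+1: Y*=-0.162836+0.047567i  Y=+0.266072+0.101489i  product -0.048154-0.003870i
  m=+2: Y*=+0.236354-0.150967i  Y=+0.106929+0.095462i  product +0.039685+0.006420i
  m=+3: Y*=+0.261482-0.299232i  Y=-0.185989-0.359357i  product -0.156164-0.038312i
  m=+4: Y*=+0.086387-0.186407i  Y=+0.030296+0.266496i  product +0.052294+0.017374i
Accumulated sum -0.159844+0.000000i; after 4π/(2l+1) scaling, -0.223185+0.000000i ⇒ P_4 = -0.223185

-0.223185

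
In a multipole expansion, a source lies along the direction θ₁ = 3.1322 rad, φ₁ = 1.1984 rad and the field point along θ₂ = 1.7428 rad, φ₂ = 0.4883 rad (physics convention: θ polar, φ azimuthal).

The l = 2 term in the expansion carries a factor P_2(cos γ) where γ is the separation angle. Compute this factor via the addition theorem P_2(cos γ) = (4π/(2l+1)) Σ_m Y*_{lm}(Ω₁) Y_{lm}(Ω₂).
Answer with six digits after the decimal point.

Term-by-term m-sum for l=2 (normalisation 4π/5 = 2.513274):
  [-2]  conj(Y_{2,-2})(Ω₁) = -0.000025+0.000023i ; Y_{2,-2}(Ω₂) = +0.209918-0.310690i ; Δ = +0.000002+0.000013i
  [-1]  conj(Y_{2,-1})(Ω₁) = -0.002640-0.006759i ; Y_{2,-1}(Ω₂) = -0.115051+0.061116i ; Δ = +0.000717+0.000616i
  [+0]  conj(Y_{2,0})(Ω₁) = +0.630700-0.000000i ; Y_{2,0}(Ω₂) = -0.287674+0.000000i ; Δ = -0.181436+0.000000i
  [+1]  conj(Y_{2,1})(Ω₁) = +0.002640-0.006759i ; Y_{2,1}(Ω₂) = +0.115051+0.061116i ; Δ = +0.000717-0.000616i
  [+2]  conj(Y_{2,2})(Ω₁) = -0.000025-0.000023i ; Y_{2,2}(Ω₂) = +0.209918+0.310690i ; Δ = +0.000002-0.000013i
Σ over m = -0.179998-0.000000i; ×(4π/5) → -0.452385-0.000000i. Real part: -0.452385

-0.452385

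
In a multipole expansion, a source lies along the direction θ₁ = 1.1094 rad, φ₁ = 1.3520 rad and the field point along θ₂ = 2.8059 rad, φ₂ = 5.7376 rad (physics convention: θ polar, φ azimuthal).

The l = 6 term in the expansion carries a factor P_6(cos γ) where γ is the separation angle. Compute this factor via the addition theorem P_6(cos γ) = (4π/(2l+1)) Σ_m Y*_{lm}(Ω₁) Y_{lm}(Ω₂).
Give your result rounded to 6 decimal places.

0.312465

Summing Y*_{l m}(θ₁,φ₁)·Y_{l m}(θ₂,φ₂) over m ∈ [−6, 6]; prefactor 4π/(2·6+1) = 0.966644:
  m=-6: Y*=(-0.063539, 0.240768)  Y=(-0.000612, -0.000081)  product (0.000058, -0.000142)
  m=-5: Y*=(0.381038, 0.196832)  Y=(0.005613, -0.002464)  product (0.002624, 0.000166)
  m=-4: Y*=(0.173482, -0.207810)  Y=(-0.021243, 0.030295)  product (0.002610, 0.009670)
  m=-3: Y*=(0.104161, 0.135215)  Y=(0.009864, -0.149322)  product (0.021218, -0.014220)
  m=-2: Y*=(0.300699, -0.140680)  Y=(0.182336, 0.350554)  product (0.104144, 0.079760)
  m=-1: Y*=(0.012488, 0.056161)  Y=(-0.490933, -0.298019)  product (0.010606, -0.031293)
  m=+0: Y*=(0.332807, -0.000000)  Y=(0.122371, 0.000000)  product (0.040726, 0.000000)
  m=+1: Y*=(-0.012488, 0.056161)  Y=(0.490933, -0.298019)  product (0.010606, 0.031293)
  m=+2: Y*=(0.300699, 0.140680)  Y=(0.182336, -0.350554)  product (0.104144, -0.079760)
  m=+3: Y*=(-0.104161, 0.135215)  Y=(-0.009864, -0.149322)  product (0.021218, 0.014220)
  m=+4: Y*=(0.173482, 0.207810)  Y=(-0.021243, -0.030295)  product (0.002610, -0.009670)
  m=+5: Y*=(-0.381038, 0.196832)  Y=(-0.005613, -0.002464)  product (0.002624, -0.000166)
  m=+6: Y*=(-0.063539, -0.240768)  Y=(-0.000612, 0.000081)  product (0.000058, 0.000142)
Σ over m = (0.323247, 0.000000); ×(4π/13) → (0.312465, 0.000000). Real part: 0.312465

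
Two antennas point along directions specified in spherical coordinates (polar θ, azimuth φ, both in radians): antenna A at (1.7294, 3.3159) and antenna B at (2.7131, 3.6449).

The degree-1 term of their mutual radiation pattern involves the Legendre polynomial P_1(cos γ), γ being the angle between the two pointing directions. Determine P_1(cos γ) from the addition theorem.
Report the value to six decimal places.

0.531941

Addition theorem: P_1(cos γ) = (4π/3) Σ_m Y*_{lm}(Ω₁) Y_{lm}(Ω₂), m = −1…1:
  m=-1: (-0.335988, -0.059166) × (-0.125751, 0.069239) = (0.046347, -0.015823)  (running Σ = (0.046347, -0.015823))
  m=0: (-0.077170, -0.000000) × (-0.444429, 0.000000) = (0.034296, 0.000000)  (running Σ = (0.080644, -0.015823))
  m=1: (0.335988, -0.059166) × (0.125751, 0.069239) = (0.046347, 0.015823)  (running Σ = (0.126991, 0.000000))
Accumulated sum (0.126991, 0.000000); after 4π/(2l+1) scaling, (0.531941, 0.000000) ⇒ P_1 = 0.531941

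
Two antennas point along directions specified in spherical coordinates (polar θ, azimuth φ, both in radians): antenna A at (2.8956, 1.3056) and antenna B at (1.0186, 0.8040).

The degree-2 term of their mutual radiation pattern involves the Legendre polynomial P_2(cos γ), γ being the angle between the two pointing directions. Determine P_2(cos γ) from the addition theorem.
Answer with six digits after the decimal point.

-0.339625

Addition theorem: P_2(cos γ) = (4π/5) Σ_m Y*_{lm}(Ω₁) Y_{lm}(Ω₂), m = −2…2:
  term(m=-2) = 0.00345 + 0.00541j   from Y*(Ω₁)=-0.01976 + 0.01159j, Y(Ω₂)=-0.01041 - 0.27979j
  term(m=-1) = -0.05520 - 0.03027j   from Y*(Ω₁)=-0.04782 - 0.17609j, Y(Ω₂)=0.23938 - 0.24846j
  term(m=+0) = -0.03163 + 0.00000j   from Y*(Ω₁)=0.57467 + 0.00000j, Y(Ω₂)=-0.05504 + 0.00000j
  term(m=+1) = -0.05520 + 0.03027j   from Y*(Ω₁)=0.04782 - 0.17609j, Y(Ω₂)=-0.23938 - 0.24846j
  term(m=+2) = 0.00345 - 0.00541j   from Y*(Ω₁)=-0.01976 - 0.01159j, Y(Ω₂)=-0.01041 + 0.27979j
Σ over m = -0.13513 - 0.00000j; ×(4π/5) → -0.33963 - 0.00000j. Real part: -0.339625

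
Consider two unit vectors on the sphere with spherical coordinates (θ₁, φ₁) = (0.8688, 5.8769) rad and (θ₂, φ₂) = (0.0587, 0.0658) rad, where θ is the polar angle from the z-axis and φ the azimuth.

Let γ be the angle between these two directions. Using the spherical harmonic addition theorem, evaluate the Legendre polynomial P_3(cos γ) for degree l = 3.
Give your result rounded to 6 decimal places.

-0.224907

Summing Y*_{l m}(θ₁,φ₁)·Y_{l m}(θ₂,φ₂) over m ∈ [−3, 3]; prefactor 4π/(2·3+1) = 1.795196:
  m=-3: Y*=0.06403 - 0.17435j  Y=0.00008 - 0.00002j  product 0.00000 - 0.00002j
  m=-2: Y*=0.26457 - 0.27935j  Y=0.00348 - 0.00046j  product 0.00079 - 0.00109j
  m=-1: Y*=0.24593 - 0.10580j  Y=0.07535 - 0.00497j  product 0.01801 - 0.00919j
  m=+0: Y*=-0.22051 + 0.00000j  Y=0.73866 + 0.00000j  product -0.16288 + 0.00000j
  m=+1: Y*=-0.24593 - 0.10580j  Y=-0.07535 - 0.00497j  product 0.01801 + 0.00919j
  m=+2: Y*=0.26457 + 0.27935j  Y=0.00348 + 0.00046j  product 0.00079 + 0.00109j
  m=+3: Y*=-0.06403 - 0.17435j  Y=-0.00008 - 0.00002j  product 0.00000 + 0.00002j
Σ over m = -0.12528 + 0.00000j; ×(4π/7) → -0.22491 + 0.00000j. Real part: -0.224907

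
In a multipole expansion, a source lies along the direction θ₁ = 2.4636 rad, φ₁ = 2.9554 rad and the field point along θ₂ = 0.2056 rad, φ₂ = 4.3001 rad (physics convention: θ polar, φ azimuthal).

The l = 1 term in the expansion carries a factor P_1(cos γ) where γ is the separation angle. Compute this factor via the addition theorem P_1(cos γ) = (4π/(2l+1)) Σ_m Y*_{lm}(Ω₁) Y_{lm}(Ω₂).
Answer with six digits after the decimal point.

-0.733724

Expand P_1 via completeness: Σ_{m} conj(Y_{1,m}) at Ω₁ times Y_{1,m} at Ω₂ —
  m=-1: (-0.212959, 0.040116) × (-0.028264, 0.064624) = (0.003427, -0.014896)  (running Σ = (0.003427, -0.014896))
  m=0: (-0.380540, -0.000000) × (0.478312, 0.000000) = (-0.182017, -0.000000)  (running Σ = (-0.178590, -0.014896))
  m=1: (0.212959, 0.040116) × (0.028264, 0.064624) = (0.003427, 0.014896)  (running Σ = (-0.175164, 0.000000))
Σ over m = (-0.175164, 0.000000); ×(4π/3) → (-0.733724, 0.000000). Real part: -0.733724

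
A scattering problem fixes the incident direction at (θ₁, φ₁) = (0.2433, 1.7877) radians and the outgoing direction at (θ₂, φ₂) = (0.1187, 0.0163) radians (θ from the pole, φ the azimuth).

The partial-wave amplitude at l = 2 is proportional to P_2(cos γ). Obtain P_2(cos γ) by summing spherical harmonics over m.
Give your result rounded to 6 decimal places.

Expand P_2 via completeness: Σ_{m} conj(Y_{2,m}) at Ω₁ times Y_{2,m} at Ω₂ —
  [-2]  conj(Y_{2,-2})(Ω₁) = -0.02034 - 0.00942j ; Y_{2,-2}(Ω₂) = 0.00541 - 0.00018j ; Δ = -0.00011 - 0.00005j
  [-1]  conj(Y_{2,-1})(Ω₁) = -0.03887 + 0.17640j ; Y_{2,-1}(Ω₂) = 0.09083 - 0.00148j ; Δ = -0.00327 + 0.01608j
  [+0]  conj(Y_{2,0})(Ω₁) = 0.57587 + 0.00000j ; Y_{2,0}(Ω₂) = 0.61751 + 0.00000j ; Δ = 0.35561 + 0.00000j
  [+1]  conj(Y_{2,1})(Ω₁) = 0.03887 + 0.17640j ; Y_{2,1}(Ω₂) = -0.09083 - 0.00148j ; Δ = -0.00327 - 0.01608j
  [+2]  conj(Y_{2,2})(Ω₁) = -0.02034 + 0.00942j ; Y_{2,2}(Ω₂) = 0.00541 + 0.00018j ; Δ = -0.00011 + 0.00005j
Accumulated sum 0.34885 + 0.00000j; after 4π/(2l+1) scaling, 0.87674 + 0.00000j ⇒ P_2 = 0.876745

0.876745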